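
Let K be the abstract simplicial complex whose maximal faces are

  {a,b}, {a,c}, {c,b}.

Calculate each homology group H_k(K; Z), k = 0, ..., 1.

H_0 ≅ Z,  H_1 ≅ Z.

Take the total order a < b < c on the vertex set. Then K (dimension 1) consists of the simplices:

  0-simplices (3): a, b, c
  1-simplices (3): ab, ac, bc

giving chain groups C_0 ≅ Z^3, C_1 ≅ Z^3.

The boundary map ∂_1: C_1 → C_0 is given by ∂[p,q] = [q] − [p]. For instance
  ∂bc = c − b.
The 3×3 boundary matrix has rank 2 and Smith normal form diag(1,1).

Computing H_k = (kernel of ∂_k) / (image of ∂_{k+1}):

  H_0: rank C_0 − rank ∂_1 = 3 − 2 = 1, and the invariant factors of ∂_1 are all 1, so H_0 ≅ Z.
  H_1: rank ker ∂_1 − rank ∂_2 = (3 − 2) − 0 = 1, and there is no ∂_2, so H_1 ≅ Z.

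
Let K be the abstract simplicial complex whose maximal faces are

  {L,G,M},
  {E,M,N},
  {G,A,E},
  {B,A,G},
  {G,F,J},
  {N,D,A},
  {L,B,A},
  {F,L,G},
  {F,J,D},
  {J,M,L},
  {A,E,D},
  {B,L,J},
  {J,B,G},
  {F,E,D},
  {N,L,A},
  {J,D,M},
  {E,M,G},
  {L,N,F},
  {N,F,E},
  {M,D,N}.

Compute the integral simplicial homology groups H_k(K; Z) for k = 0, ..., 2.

Take the total order A < B < D < E < F < G < J < L < M < N on the vertex set. Then K (dimension 2) consists of the simplices:

  0-simplices (10): A, B, D, E, F, G, J, L, M, N
  1-simplices (30): AB, AD, AE, AG, AL, AN, BG, BJ, BL, DE, DF, DJ, DM, DN, EF, EG, EM, EN, FG, FJ, FL, FN, GJ, GL, GM, JL, JM, LM, LN, MN
  2-simplices (20): ABG, ABL, ADE, ADN, AEG, ALN, BGJ, BJL, DEF, DFJ, DJM, DMN, EFN, EGM, EMN, FGJ, FGL, FLN, GLM, JLM

so the chain groups are C_0 ≅ Z^10, C_1 ≅ Z^30, C_2 ≅ Z^20.

∂_1: C_1 → C_0 maps an edge to its endpoints' difference, ∂[p,q] = q − p. For instance
  ∂AE = E − A.
The 10×30 boundary matrix has rank 9 and Smith normal form diag(1,1,1,1,1,1,1,1,1).

Boundary ∂_2: C_2 → C_1 acts by ∂[p,q,r] = [q,r] − [p,r] + [p,q]. For instance
  ∂AEG = EG − AG + AE,
  ∂DMN = MN − DN + DM.
The 30×20 boundary matrix has rank 20 and Smith normal form diag(1,1,1,1,1,1,1,1,1,1,1,1,1,1,1,1,1,1,1,2).

From H_k ≅ ker(∂_k) / im(∂_{k+1}) we obtain:

  H_0: rank C_0 − rank ∂_1 = 10 − 9 = 1, and the invariant factors of ∂_1 are all 1, so H_0 = Z.
  H_1: rank ker ∂_1 − rank ∂_2 = (30 − 9) − 20 = 1, and ∂_2 has invariant factor 2 > 1, so H_1 = Z ⊕ Z/2.
  H_2: rank ker ∂_2 − rank ∂_3 = (20 − 20) − 0 = 0, and there is no ∂_3, so H_2 = 0.

(K is a triangulation of the Klein bottle.)

H_0 = Z,  H_1 = Z ⊕ Z/2,  H_2 = 0.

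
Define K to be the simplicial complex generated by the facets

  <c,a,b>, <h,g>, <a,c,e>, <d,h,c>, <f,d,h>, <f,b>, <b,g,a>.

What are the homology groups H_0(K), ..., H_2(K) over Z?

H_0 = Z,  H_1 = Z^2,  H_2 = 0.

Fix the vertex order a < b < c < d < e < f < g < h and write every simplex with vertices in increasing order. Then dim K = 2 and the simplices of K are:

  0-simplices (8): a, b, c, d, e, f, g, h
  1-simplices (14): ab, ac, ae, ag, bc, bf, bg, cd, ce, ch, df, dh, fh, gh
  2-simplices (5): abc, abg, ace, cdh, dfh

Hence C_0 ≅ Z^8, C_1 ≅ Z^14, C_2 ≅ Z^5.

∂_1: C_1 → C_0 maps an edge to its endpoints' difference, ∂[p,q] = q − p. For instance
  ∂ch = h − c.
This gives a 8×14 integer matrix of rank 7; reducing to Smith normal form yields diagonal entries (1,1,1,1,1,1,1).

The boundary map ∂_2: C_2 → C_1 sends each 2-simplex [p,q,r] to [q,r] − [p,r] + [p,q]. For instance
  ∂abc = bc − ac + ab,
  ∂abg = bg − ag + ab.
The resulting 14×5 matrix has rank 5, and its Smith normal form has invariant factors (1,1,1,1,1).

Computing H_k = (kernel of ∂_k) / (image of ∂_{k+1}):

  H_0: rank C_0 − rank ∂_1 = 8 − 7 = 1, and the invariant factors of ∂_1 are all 1, so H_0 ≅ Z.
  H_1: rank ker ∂_1 − rank ∂_2 = (14 − 7) − 5 = 2, and the invariant factors of ∂_2 are all 1, so H_1 ≅ Z^2.
  H_2: rank ker ∂_2 − rank ∂_3 = (5 − 5) − 0 = 0, and there is no ∂_3, so H_2 ≅ 0.

As a check, the Euler characteristic is 8 − 14 + 5 = -1, which agrees with 1 − 2 + 0 = -1.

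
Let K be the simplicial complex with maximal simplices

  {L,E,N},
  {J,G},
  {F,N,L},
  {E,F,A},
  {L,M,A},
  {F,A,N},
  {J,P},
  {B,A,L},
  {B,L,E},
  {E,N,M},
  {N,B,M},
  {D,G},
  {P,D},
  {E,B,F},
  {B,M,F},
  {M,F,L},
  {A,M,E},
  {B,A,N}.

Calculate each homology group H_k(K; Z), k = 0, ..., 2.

H_0 = Z^2,  H_1 = Z^3,  H_2 = Z.

Fix the vertex order A < B < D < E < F < G < J < L < M < N < P and write every simplex with vertices in increasing order. Then dim K = 2 and the simplices of K are:

  0-simplices (11): A, B, D, E, F, G, J, L, M, N, P
  1-simplices (25): AB, AE, AF, AL, AM, AN, BE, BF, BL, BM, BN, DG, DP, EF, EL, EM, EN, FL, FM, FN, GJ, JP, LM, LN, MN
  2-simplices (14): ABL, ABN, AEF, AEM, AFN, ALM, BEF, BEL, BFM, BMN, ELN, EMN, FLM, FLN

so the chain groups are C_0 ≅ Z^11, C_1 ≅ Z^25, C_2 ≅ Z^14.

∂_1: C_1 → C_0 maps an edge to its endpoints' difference, ∂[p,q] = q − p.
As a 11×25 matrix over Z this has rank 9, with invariant factors (1,1,1,1,1,1,1,1,1).

The boundary map ∂_2: C_2 → C_1 acts by ∂[p,q,r] = [q,r] − [p,r] + [p,q]. For instance
  ∂ABN = BN − AN + AB,
  ∂AFN = FN − AN + AF.
As a 25×14 matrix over Z this has rank 13, with invariant factors (1,1,1,1,1,1,1,1,1,1,1,1,1).

Reading off H_k = ker ∂_k / im ∂_{k+1}:

  H_0: rank C_0 − rank ∂_1 = 11 − 9 = 2, and the invariant factors of ∂_1 are all 1, so H_0 ≅ Z^2.
  H_1: rank ker ∂_1 − rank ∂_2 = (25 − 9) − 13 = 3, and the invariant factors of ∂_2 are all 1, so H_1 ≅ Z^3.
  H_2: rank ker ∂_2 − rank ∂_3 = (14 − 13) − 0 = 1, and there is no ∂_3, so H_2 ≅ Z.

(K is a triangulation of the disjoint union of the circle S^1 and the torus T^2.)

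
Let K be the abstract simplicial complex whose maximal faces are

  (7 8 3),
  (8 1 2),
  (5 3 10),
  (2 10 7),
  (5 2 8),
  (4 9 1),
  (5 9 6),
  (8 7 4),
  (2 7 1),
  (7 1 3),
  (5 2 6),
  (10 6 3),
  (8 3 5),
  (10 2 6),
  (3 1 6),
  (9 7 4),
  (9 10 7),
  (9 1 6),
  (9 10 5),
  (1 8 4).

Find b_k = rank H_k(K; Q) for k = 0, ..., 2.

Take the total order 1 < 2 < 3 < 4 < 5 < 6 < 7 < 8 < 9 < 10 on the vertex set. Then K (dimension 2) consists of the simplices:

  0-simplices (10): [1], [2], [3], [4], [5], [6], [7], [8], [9], [10]
  1-simplices (30): (30 of them)
  2-simplices (20): (20 of them)

so the chain groups are C_0 ≅ Z^10, C_1 ≅ Z^30, C_2 ≅ Z^20.

∂_1: C_1 → C_0 sends each edge [p,q] (with p < q) to q − p. For instance
  ∂[3,8] = [8] − [3].
The 10×30 boundary matrix has rank 9 and Smith normal form diag(1,1,1,1,1,1,1,1,1).

∂_2: C_2 → C_1 acts by ∂[p,q,r] = [q,r] − [p,r] + [p,q]. For instance
  ∂[4,7,9] = [7,9] − [4,9] + [4,7],
  ∂[5,6,9] = [6,9] − [5,9] + [5,6].
The 30×20 boundary matrix has rank 20 and Smith normal form diag(1,1,1,1,1,1,1,1,1,1,1,1,1,1,1,1,1,1,1,2).

Now H_k = ker ∂_k / im ∂_{k+1}, so:

  H_0: rank C_0 − rank ∂_1 = 10 − 9 = 1, and the invariant factors of ∂_1 are all 1, so H_0 ≅ Z.
  H_1: rank ker ∂_1 − rank ∂_2 = (30 − 9) − 20 = 1, and ∂_2 has invariant factor 2 > 1, so H_1 ≅ Z × Z/2.
  H_2: rank ker ∂_2 − rank ∂_3 = (20 − 20) − 0 = 0, and there is no ∂_3, so H_2 ≅ 0.

As a check, the Euler characteristic is 10 − 30 + 20 = 0, which agrees with 1 − 1 + 0 = 0.

Hence the Betti numbers are b_0 = 1, b_1 = 1, b_2 = 0.

b_0 = 1, b_1 = 1, b_2 = 0.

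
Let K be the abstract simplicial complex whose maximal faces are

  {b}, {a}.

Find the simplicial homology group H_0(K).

Fix the vertex order a < b and write every simplex with vertices in increasing order. Then dim K = 0 and the simplices of K are:

  0-simplices (2): a, b

giving chain groups C_0 ≅ Z^2.

Now H_k = ker ∂_k / im ∂_{k+1}, so:

  H_0: rank C_0 − rank ∂_1 = 2 − 0 = 2, and there is no ∂_1, so H_0 ≅ Z^2.

(K is a triangulation of a set of 2 points.)

H_0 ≅ Z^2.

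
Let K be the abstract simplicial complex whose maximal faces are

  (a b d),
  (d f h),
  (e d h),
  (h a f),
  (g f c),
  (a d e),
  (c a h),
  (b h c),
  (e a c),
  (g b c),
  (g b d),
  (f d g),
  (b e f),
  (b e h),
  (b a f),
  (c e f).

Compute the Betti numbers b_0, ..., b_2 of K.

Take the total order a < b < c < d < e < f < g < h on the vertex set. Then K (dimension 2) consists of the simplices:

  0-simplices (8): a, b, c, d, e, f, g, h
  1-simplices (24): ab, ac, ad, ae, af, ah, bc, bd, be, bf, bg, bh, ce, cf, cg, ch, de, df, dg, dh, ef, eh, fg, fh
  2-simplices (16): abd, abf, ace, ach, ade, afh, bcg, bch, bdg, bef, beh, cef, cfg, deh, dfg, dfh

Hence C_0 ≅ Z^8, C_1 ≅ Z^24, C_2 ≅ Z^16.

∂_1: C_1 → C_0 is given by ∂[p,q] = [q] − [p].
As a 8×24 matrix over Z this has rank 7, with invariant factors (1,1,1,1,1,1,1).

Boundary ∂_2: C_2 → C_1 sends each 2-simplex [p,q,r] to [q,r] − [p,r] + [p,q]. For instance
  ∂ade = de − ae + ad,
  ∂afh = fh − ah + af.
This gives a 24×16 integer matrix of rank 15; reducing to Smith normal form yields diagonal entries (1,1,1,1,1,1,1,1,1,1,1,1,1,1,1).

Reading off H_k = ker ∂_k / im ∂_{k+1}:

  H_0: rank C_0 − rank ∂_1 = 8 − 7 = 1, and the invariant factors of ∂_1 are all 1, so H_0 = Z.
  H_1: rank ker ∂_1 − rank ∂_2 = (24 − 7) − 15 = 2, and the invariant factors of ∂_2 are all 1, so H_1 = Z^2.
  H_2: rank ker ∂_2 − rank ∂_3 = (16 − 15) − 0 = 1, and there is no ∂_3, so H_2 = Z.

Hence the Betti numbers are b_0 = 1, b_1 = 2, b_2 = 1.

b_0 = 1, b_1 = 2, b_2 = 1.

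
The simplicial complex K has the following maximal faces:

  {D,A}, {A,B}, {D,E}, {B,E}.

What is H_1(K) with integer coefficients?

We work with the vertex ordering A < B < D < E. The simplices of K, each written with vertices in increasing order, are:

  0-simplices (4): A, B, D, E
  1-simplices (4): AB, AD, BE, DE

Hence C_0 ≅ Z^4, C_1 ≅ Z^4.

The boundary map ∂_1: C_1 → C_0 is given by ∂[p,q] = [q] − [p]. For instance
  ∂AB = B − A.
The 4×4 boundary matrix has rank 3 and Smith normal form diag(1,1,1).

Reading off H_k = ker ∂_k / im ∂_{k+1}:

  H_1: rank ker ∂_1 − rank ∂_2 = (4 − 3) − 0 = 1, and there is no ∂_2, so H_1 ≅ Z.

H_1 = Z.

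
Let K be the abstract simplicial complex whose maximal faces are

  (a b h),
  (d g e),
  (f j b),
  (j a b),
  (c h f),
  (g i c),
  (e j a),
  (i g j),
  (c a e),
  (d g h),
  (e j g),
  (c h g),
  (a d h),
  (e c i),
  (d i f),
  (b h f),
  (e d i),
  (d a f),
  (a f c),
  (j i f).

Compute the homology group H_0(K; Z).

We work with the vertex ordering a < b < c < d < e < f < g < h < i < j. The simplices of K, each written with vertices in increasing order, are:

  0-simplices (10): a, b, c, d, e, f, g, h, i, j
  1-simplices (30): ab, ac, ad, ae, af, ah, aj, bf, bh, bj, ce, cf, cg, ch, ci, de, df, dg, dh, di, eg, ei, ej, fh, fi, fj, gh, gi, gj, ij
  2-simplices (20): abh, abj, ace, acf, adf, adh, aej, bfh, bfj, cei, cfh, cgh, cgi, deg, dei, dfi, dgh, egj, fij, gij

Hence C_0 ≅ Z^10, C_1 ≅ Z^30, C_2 ≅ Z^20.

Boundary ∂_1: C_1 → C_0 is given by ∂[p,q] = [q] − [p]. For instance
  ∂ae = e − a.
The 10×30 boundary matrix has rank 9 and Smith normal form diag(1,1,1,1,1,1,1,1,1).

∂_2: C_2 → C_1 acts by ∂[p,q,r] = [q,r] − [p,r] + [p,q]. For instance
  ∂cgi = gi − ci + cg,
  ∂dgh = gh − dh + dg.
As a 30×20 matrix over Z this has rank 20, with invariant factors (1,1,1,1,1,1,1,1,1,1,1,1,1,1,1,1,1,1,1,2).

Reading off H_k = ker ∂_k / im ∂_{k+1}:

  H_0: rank C_0 − rank ∂_1 = 10 − 9 = 1, and the invariant factors of ∂_1 are all 1, so H_0 ≅ Z.

(K is a triangulation of the Klein bottle.)

H_0 ≅ Z.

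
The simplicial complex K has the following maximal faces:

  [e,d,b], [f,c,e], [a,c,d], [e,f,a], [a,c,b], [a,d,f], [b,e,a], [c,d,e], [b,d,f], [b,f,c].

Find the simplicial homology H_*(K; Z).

Fix the vertex order a < b < c < d < e < f and write every simplex with vertices in increasing order. Then dim K = 2 and the simplices of K are:

  0-simplices (6): a, b, c, d, e, f
  1-simplices (15): ab, ac, ad, ae, af, bc, bd, be, bf, cd, ce, cf, de, df, ef
  2-simplices (10): abc, abe, acd, adf, aef, bcf, bde, bdf, cde, cef

giving chain groups C_0 ≅ Z^6, C_1 ≅ Z^15, C_2 ≅ Z^10.

∂_1: C_1 → C_0 sends each edge [p,q] (with p < q) to q − p.
As a 6×15 matrix over Z this has rank 5, with invariant factors (1,1,1,1,1).

Boundary ∂_2: C_2 → C_1 sends each 2-simplex [p,q,r] to [q,r] − [p,r] + [p,q]. For instance
  ∂bde = de − be + bd,
  ∂acd = cd − ad + ac.
As a 15×10 matrix over Z this has rank 10, with invariant factors (1,1,1,1,1,1,1,1,1,2).

Now H_k = ker ∂_k / im ∂_{k+1}, so:

  H_0: rank C_0 − rank ∂_1 = 6 − 5 = 1, and the invariant factors of ∂_1 are all 1, so H_0 ≅ Z.
  H_1: rank ker ∂_1 − rank ∂_2 = (15 − 5) − 10 = 0, and ∂_2 has invariant factor 2 > 1, so H_1 ≅ Z/2Z.
  H_2: rank ker ∂_2 − rank ∂_3 = (10 − 10) − 0 = 0, and there is no ∂_3, so H_2 ≅ 0.

As a check, the Euler characteristic is 6 − 15 + 10 = 1, which agrees with 1 − 0 + 0 = 1.
(K is a triangulation of the real projective plane RP^2.)

H_0 ≅ Z,  H_1 ≅ Z/2Z,  H_2 = 0.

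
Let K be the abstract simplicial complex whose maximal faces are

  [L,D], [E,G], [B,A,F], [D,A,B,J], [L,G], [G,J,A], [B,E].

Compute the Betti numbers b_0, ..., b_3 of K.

We work with the vertex ordering A < B < D < E < F < G < J < L. The simplices of K, each written with vertices in increasing order, are:

  0-simplices (8): A, B, D, E, F, G, J, L
  1-simplices (14): AB, AD, AF, AG, AJ, BD, BE, BF, BJ, DJ, DL, EG, GJ, GL
  2-simplices (6): ABD, ABF, ABJ, ADJ, AGJ, BDJ
  3-simplices (1): ABDJ

Hence C_0 ≅ Z^8, C_1 ≅ Z^14, C_2 ≅ Z^6, C_3 ≅ Z^1.

∂_1: C_1 → C_0 is given by ∂[p,q] = [q] − [p].
As a 8×14 matrix over Z this has rank 7, with invariant factors (1,1,1,1,1,1,1).

∂_2: C_2 → C_1 acts by ∂[p,q,r] = [q,r] − [p,r] + [p,q]. For instance
  ∂ADJ = DJ − AJ + AD,
  ∂ABJ = BJ − AJ + AB.
The 14×6 boundary matrix has rank 5 and Smith normal form diag(1,1,1,1,1).

Boundary ∂_3: C_3 → C_2 sends each 3-simplex σ to the alternating sum Σ_i (−1)^i (σ with its i-th vertex removed). For instance
  ∂ABDJ = BDJ − ADJ + ABJ − ABD.
The 6×1 boundary matrix has rank 1 and Smith normal form diag(1).

Computing H_k = (kernel of ∂_k) / (image of ∂_{k+1}):

  H_0: rank C_0 − rank ∂_1 = 8 − 7 = 1, and the invariant factors of ∂_1 are all 1, so H_0 = Z.
  H_1: rank ker ∂_1 − rank ∂_2 = (14 − 7) − 5 = 2, and the invariant factors of ∂_2 are all 1, so H_1 = Z^2.
  H_2: rank ker ∂_2 − rank ∂_3 = (6 − 5) − 1 = 0, and the invariant factors of ∂_3 are all 1, so H_2 = 0.
  H_3: rank ker ∂_3 − rank ∂_4 = (1 − 1) − 0 = 0, and there is no ∂_4, so H_3 = 0.

Hence the Betti numbers are b_0 = 1, b_1 = 2, b_2 = 0, b_3 = 0.

b_0 = 1, b_1 = 2, b_2 = 0, b_3 = 0.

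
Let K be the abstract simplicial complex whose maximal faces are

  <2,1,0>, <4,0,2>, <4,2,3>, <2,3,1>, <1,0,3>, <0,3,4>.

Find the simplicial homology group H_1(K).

We work with the vertex ordering 0 < 1 < 2 < 3 < 4. The simplices of K, each written with vertices in increasing order, are:

  0-simplices (5): [0], [1], [2], [3], [4]
  1-simplices (9): [0,1], [0,2], [0,3], [0,4], [1,2], [1,3], [2,3], [2,4], [3,4]
  2-simplices (6): [0,1,2], [0,1,3], [0,2,4], [0,3,4], [1,2,3], [2,3,4]

giving chain groups C_0 ≅ Z^5, C_1 ≅ Z^9, C_2 ≅ Z^6.

∂_1: C_1 → C_0 sends each edge [p,q] (with p < q) to q − p. For instance
  ∂[2,4] = [4] − [2].
The 5×9 boundary matrix has rank 4 and Smith normal form diag(1,1,1,1).

∂_2: C_2 → C_1 acts by ∂[p,q,r] = [q,r] − [p,r] + [p,q]. For instance
  ∂[0,1,2] = [1,2] − [0,2] + [0,1],
  ∂[0,3,4] = [3,4] − [0,4] + [0,3].
This gives a 9×6 integer matrix of rank 5; reducing to Smith normal form yields diagonal entries (1,1,1,1,1).

Now H_k = ker ∂_k / im ∂_{k+1}, so:

  H_1: rank ker ∂_1 − rank ∂_2 = (9 − 4) − 5 = 0, and the invariant factors of ∂_2 are all 1, so H_1 = 0.

(K is a triangulation of the 2-sphere S^2.)

H_1 ≅ 0.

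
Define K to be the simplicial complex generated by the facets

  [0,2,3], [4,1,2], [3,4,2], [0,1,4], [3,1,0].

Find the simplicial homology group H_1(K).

H_1 ≅ Z.

Take the total order 0 < 1 < 2 < 3 < 4 on the vertex set. Then K (dimension 2) consists of the simplices:

  0-simplices (5): [0], [1], [2], [3], [4]
  1-simplices (10): [0,1], [0,2], [0,3], [0,4], [1,2], [1,3], [1,4], [2,3], [2,4], [3,4]
  2-simplices (5): [0,1,3], [0,1,4], [0,2,3], [1,2,4], [2,3,4]

Hence C_0 ≅ Z^5, C_1 ≅ Z^10, C_2 ≅ Z^5.

The boundary map ∂_1: C_1 → C_0 maps an edge to its endpoints' difference, ∂[p,q] = q − p. For instance
  ∂[0,4] = [4] − [0].
The resulting 5×10 matrix has rank 4, and its Smith normal form has invariant factors (1,1,1,1).

Boundary ∂_2: C_2 → C_1 sends each 2-simplex [p,q,r] to [q,r] − [p,r] + [p,q]. For instance
  ∂[0,1,4] = [1,4] − [0,4] + [0,1],
  ∂[0,2,3] = [2,3] − [0,3] + [0,2].
The 10×5 boundary matrix has rank 5 and Smith normal form diag(1,1,1,1,1).

From H_k ≅ ker(∂_k) / im(∂_{k+1}) we obtain:

  H_1: rank ker ∂_1 − rank ∂_2 = (10 − 4) − 5 = 1, and the invariant factors of ∂_2 are all 1, so H_1 ≅ Z.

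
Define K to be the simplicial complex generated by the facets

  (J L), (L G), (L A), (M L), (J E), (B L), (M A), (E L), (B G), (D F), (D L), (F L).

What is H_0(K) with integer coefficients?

H_0 = Z.

Take the total order A < B < D < E < F < G < J < L < M on the vertex set. Then K (dimension 1) consists of the simplices:

  0-simplices (9): A, B, D, E, F, G, J, L, M
  1-simplices (12): AL, AM, BG, BL, DF, DL, EJ, EL, FL, GL, JL, LM

giving chain groups C_0 ≅ Z^9, C_1 ≅ Z^12.

Boundary ∂_1: C_1 → C_0 sends each edge [p,q] (with p < q) to q − p.
As a 9×12 matrix over Z this has rank 8, with invariant factors (1,1,1,1,1,1,1,1).

From H_k ≅ ker(∂_k) / im(∂_{k+1}) we obtain:

  H_0: rank C_0 − rank ∂_1 = 9 − 8 = 1, and the invariant factors of ∂_1 are all 1, so H_0 ≅ Z.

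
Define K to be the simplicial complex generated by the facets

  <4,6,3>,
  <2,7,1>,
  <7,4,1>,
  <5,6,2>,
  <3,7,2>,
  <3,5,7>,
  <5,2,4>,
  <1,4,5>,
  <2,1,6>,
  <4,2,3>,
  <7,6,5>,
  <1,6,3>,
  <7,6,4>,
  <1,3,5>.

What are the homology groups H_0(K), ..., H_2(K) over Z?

H_0 = Z,  H_1 = Z^2,  H_2 = Z.

K has 7 vertices, 21 edges, 14 triangles.
rank ∂_0 = 0, rank ∂_1 = 6 ⇒ b_0 = 7 − 0 − 6 = 1; all invariant factors of ∂_1 are 1 so no torsion. So H_0 ≅ Z.
rank ∂_1 = 6, rank ∂_2 = 13 ⇒ b_1 = 21 − 6 − 13 = 2; all invariant factors of ∂_2 are 1 so no torsion. So H_1 ≅ Z^2.
rank ∂_2 = 13, rank ∂_3 = 0 ⇒ b_2 = 14 − 13 − 0 = 1. So H_2 ≅ Z.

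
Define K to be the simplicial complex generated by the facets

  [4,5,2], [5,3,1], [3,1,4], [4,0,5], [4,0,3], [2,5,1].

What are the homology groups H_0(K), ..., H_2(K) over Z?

H_0 ≅ Z,  H_1 ≅ Z,  H_2 = 0.

Fix the vertex order 0 < 1 < 2 < 3 < 4 < 5 and write every simplex with vertices in increasing order. Then dim K = 2 and the simplices of K are:

  0-simplices (6): [0], [1], [2], [3], [4], [5]
  1-simplices (12): [0,3], [0,4], [0,5], [1,2], [1,3], [1,4], [1,5], [2,4], [2,5], [3,4], [3,5], [4,5]
  2-simplices (6): [0,3,4], [0,4,5], [1,2,5], [1,3,4], [1,3,5], [2,4,5]

Hence C_0 ≅ Z^6, C_1 ≅ Z^12, C_2 ≅ Z^6.

∂_1: C_1 → C_0 is given by ∂[p,q] = [q] − [p].
The resulting 6×12 matrix has rank 5, and its Smith normal form has invariant factors (1,1,1,1,1).

∂_2: C_2 → C_1 acts by ∂[p,q,r] = [q,r] − [p,r] + [p,q]. For instance
  ∂[1,3,5] = [3,5] − [1,5] + [1,3],
  ∂[2,4,5] = [4,5] − [2,5] + [2,4].
As a 12×6 matrix over Z this has rank 6, with invariant factors (1,1,1,1,1,1).

Now H_k = ker ∂_k / im ∂_{k+1}, so:

  H_0: rank C_0 − rank ∂_1 = 6 − 5 = 1, and the invariant factors of ∂_1 are all 1, so H_0 = Z.
  H_1: rank ker ∂_1 − rank ∂_2 = (12 − 5) − 6 = 1, and the invariant factors of ∂_2 are all 1, so H_1 = Z.
  H_2: rank ker ∂_2 − rank ∂_3 = (6 − 6) − 0 = 0, and there is no ∂_3, so H_2 = 0.

As a check, the Euler characteristic is 6 − 12 + 6 = 0, which agrees with 1 − 1 + 0 = 0.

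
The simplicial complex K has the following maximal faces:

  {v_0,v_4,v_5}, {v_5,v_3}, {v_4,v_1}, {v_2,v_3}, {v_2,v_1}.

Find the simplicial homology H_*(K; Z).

We work with the vertex ordering v_0 < v_1 < v_2 < v_3 < v_4 < v_5. The simplices of K, each written with vertices in increasing order, are:

  0-simplices (6): [v_0], [v_1], [v_2], [v_3], [v_4], [v_5]
  1-simplices (7): [v_0,v_4], [v_0,v_5], [v_1,v_2], [v_1,v_4], [v_2,v_3], [v_3,v_5], [v_4,v_5]
  2-simplices (1): [v_0,v_4,v_5]

giving chain groups C_0 ≅ Z^6, C_1 ≅ Z^7, C_2 ≅ Z^1.

Boundary ∂_1: C_1 → C_0 is given by ∂[p,q] = [q] − [p]. For instance
  ∂[v_0,v_4] = [v_4] − [v_0].
The resulting 6×7 matrix has rank 5, and its Smith normal form has invariant factors (1,1,1,1,1).

∂_2: C_2 → C_1 sends each 2-simplex [p,q,r] to [q,r] − [p,r] + [p,q]. For instance
  ∂[v_0,v_4,v_5] = [v_4,v_5] − [v_0,v_5] + [v_0,v_4].
The 7×1 boundary matrix has rank 1 and Smith normal form diag(1).

Computing H_k = (kernel of ∂_k) / (image of ∂_{k+1}):

  H_0: rank C_0 − rank ∂_1 = 6 − 5 = 1, and the invariant factors of ∂_1 are all 1, so H_0 = Z.
  H_1: rank ker ∂_1 − rank ∂_2 = (7 − 5) − 1 = 1, and the invariant factors of ∂_2 are all 1, so H_1 = Z.
  H_2: rank ker ∂_2 − rank ∂_3 = (1 − 1) − 0 = 0, and there is no ∂_3, so H_2 = 0.

H_0 ≅ Z,  H_1 ≅ Z,  H_2 = 0.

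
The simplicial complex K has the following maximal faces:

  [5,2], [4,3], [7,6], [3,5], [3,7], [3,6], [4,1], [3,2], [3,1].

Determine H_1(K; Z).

Take the total order 1 < 2 < 3 < 4 < 5 < 6 < 7 on the vertex set. Then K (dimension 1) consists of the simplices:

  0-simplices (7): [1], [2], [3], [4], [5], [6], [7]
  1-simplices (9): [1,3], [1,4], [2,3], [2,5], [3,4], [3,5], [3,6], [3,7], [6,7]

Hence C_0 ≅ Z^7, C_1 ≅ Z^9.

∂_1: C_1 → C_0 maps an edge to its endpoints' difference, ∂[p,q] = q − p.
The resulting 7×9 matrix has rank 6, and its Smith normal form has invariant factors (1,1,1,1,1,1).

Now H_k = ker ∂_k / im ∂_{k+1}, so:

  H_1: rank ker ∂_1 − rank ∂_2 = (9 − 6) − 0 = 3, and there is no ∂_2, so H_1 ≅ Z^3.

H_1 ≅ Z^3.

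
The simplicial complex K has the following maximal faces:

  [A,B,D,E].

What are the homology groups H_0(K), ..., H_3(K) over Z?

We work with the vertex ordering A < B < D < E. The simplices of K, each written with vertices in increasing order, are:

  0-simplices (4): A, B, D, E
  1-simplices (6): AB, AD, AE, BD, BE, DE
  2-simplices (4): ABD, ABE, ADE, BDE
  3-simplices (1): ABDE

giving chain groups C_0 ≅ Z^4, C_1 ≅ Z^6, C_2 ≅ Z^4, C_3 ≅ Z^1.

Boundary ∂_1: C_1 → C_0 maps an edge to its endpoints' difference, ∂[p,q] = q − p. For instance
  ∂BD = D − B.
This gives a 4×6 integer matrix of rank 3; reducing to Smith normal form yields diagonal entries (1,1,1).

The boundary map ∂_2: C_2 → C_1 sends each 2-simplex [p,q,r] to [q,r] − [p,r] + [p,q]. For instance
  ∂ADE = DE − AE + AD,
  ∂ABD = BD − AD + AB.
The resulting 6×4 matrix has rank 3, and its Smith normal form has invariant factors (1,1,1).

Boundary ∂_3: C_3 → C_2 sends each 3-simplex σ to the alternating sum Σ_i (−1)^i (σ with its i-th vertex removed). For instance
  ∂ABDE = BDE − ADE + ABE − ABD.
This gives a 4×1 integer matrix of rank 1; reducing to Smith normal form yields diagonal entries (1).

Now H_k = ker ∂_k / im ∂_{k+1}, so:

  H_0: rank C_0 − rank ∂_1 = 4 − 3 = 1, and the invariant factors of ∂_1 are all 1, so H_0 ≅ Z.
  H_1: rank ker ∂_1 − rank ∂_2 = (6 − 3) − 3 = 0, and the invariant factors of ∂_2 are all 1, so H_1 ≅ 0.
  H_2: rank ker ∂_2 − rank ∂_3 = (4 − 3) − 1 = 0, and the invariant factors of ∂_3 are all 1, so H_2 ≅ 0.
  H_3: rank ker ∂_3 − rank ∂_4 = (1 − 1) − 0 = 0, and there is no ∂_4, so H_3 ≅ 0.

(K is a triangulation of the 3-simplex.)

H_0 ≅ Z,  H_1 = 0,  H_2 = 0,  H_3 = 0.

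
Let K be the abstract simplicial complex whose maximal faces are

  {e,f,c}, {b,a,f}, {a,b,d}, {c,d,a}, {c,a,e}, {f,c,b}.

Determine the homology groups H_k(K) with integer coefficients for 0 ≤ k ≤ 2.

H_0 ≅ Z,  H_1 ≅ Z,  H_2 = 0.

We work with the vertex ordering a < b < c < d < e < f. The simplices of K, each written with vertices in increasing order, are:

  0-simplices (6): a, b, c, d, e, f
  1-simplices (12): ab, ac, ad, ae, af, bc, bd, bf, cd, ce, cf, ef
  2-simplices (6): abd, abf, acd, ace, bcf, cef

giving chain groups C_0 ≅ Z^6, C_1 ≅ Z^12, C_2 ≅ Z^6.

The boundary map ∂_1: C_1 → C_0 sends each edge [p,q] (with p < q) to q − p. For instance
  ∂ce = e − c.
The resulting 6×12 matrix has rank 5, and its Smith normal form has invariant factors (1,1,1,1,1).

The boundary map ∂_2: C_2 → C_1 sends each 2-simplex [p,q,r] to [q,r] − [p,r] + [p,q]. For instance
  ∂bcf = cf − bf + bc,
  ∂abf = bf − af + ab.
As a 12×6 matrix over Z this has rank 6, with invariant factors (1,1,1,1,1,1).

Computing H_k = (kernel of ∂_k) / (image of ∂_{k+1}):

  H_0: rank C_0 − rank ∂_1 = 6 − 5 = 1, and the invariant factors of ∂_1 are all 1, so H_0 ≅ Z.
  H_1: rank ker ∂_1 − rank ∂_2 = (12 − 5) − 6 = 1, and the invariant factors of ∂_2 are all 1, so H_1 ≅ Z.
  H_2: rank ker ∂_2 − rank ∂_3 = (6 − 6) − 0 = 0, and there is no ∂_3, so H_2 ≅ 0.

(K is a triangulation of the cylinder S^1 x I.)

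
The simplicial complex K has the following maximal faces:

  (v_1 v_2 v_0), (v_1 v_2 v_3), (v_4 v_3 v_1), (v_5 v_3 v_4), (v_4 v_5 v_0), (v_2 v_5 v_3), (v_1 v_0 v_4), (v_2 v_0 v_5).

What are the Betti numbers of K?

b_0 = 1, b_1 = 0, b_2 = 1.

Take the total order v_0 < v_1 < v_2 < v_3 < v_4 < v_5 on the vertex set. Then K (dimension 2) consists of the simplices:

  0-simplices (6): [v_0], [v_1], [v_2], [v_3], [v_4], [v_5]
  1-simplices (12): [v_0,v_1], [v_0,v_2], [v_0,v_4], [v_0,v_5], [v_1,v_2], [v_1,v_3], [v_1,v_4], [v_2,v_3], [v_2,v_5], [v_3,v_4], [v_3,v_5], [v_4,v_5]
  2-simplices (8): [v_0,v_1,v_2], [v_0,v_1,v_4], [v_0,v_2,v_5], [v_0,v_4,v_5], [v_1,v_2,v_3], [v_1,v_3,v_4], [v_2,v_3,v_5], [v_3,v_4,v_5]

Hence C_0 ≅ Z^6, C_1 ≅ Z^12, C_2 ≅ Z^8.

The boundary map ∂_1: C_1 → C_0 sends each edge [p,q] (with p < q) to q − p.
As a 6×12 matrix over Z this has rank 5, with invariant factors (1,1,1,1,1).

Boundary ∂_2: C_2 → C_1 acts by ∂[p,q,r] = [q,r] − [p,r] + [p,q]. For instance
  ∂[v_1,v_3,v_4] = [v_3,v_4] − [v_1,v_4] + [v_1,v_3],
  ∂[v_1,v_2,v_3] = [v_2,v_3] − [v_1,v_3] + [v_1,v_2].
This gives a 12×8 integer matrix of rank 7; reducing to Smith normal form yields diagonal entries (1,1,1,1,1,1,1).

Reading off H_k = ker ∂_k / im ∂_{k+1}:

  H_0: rank C_0 − rank ∂_1 = 6 − 5 = 1, and the invariant factors of ∂_1 are all 1, so H_0 = Z.
  H_1: rank ker ∂_1 − rank ∂_2 = (12 − 5) − 7 = 0, and the invariant factors of ∂_2 are all 1, so H_1 = 0.
  H_2: rank ker ∂_2 − rank ∂_3 = (8 − 7) − 0 = 1, and there is no ∂_3, so H_2 = Z.

As a check, the Euler characteristic is 6 − 12 + 8 = 2, which agrees with 1 − 0 + 1 = 2.

Hence the Betti numbers are b_0 = 1, b_1 = 0, b_2 = 1.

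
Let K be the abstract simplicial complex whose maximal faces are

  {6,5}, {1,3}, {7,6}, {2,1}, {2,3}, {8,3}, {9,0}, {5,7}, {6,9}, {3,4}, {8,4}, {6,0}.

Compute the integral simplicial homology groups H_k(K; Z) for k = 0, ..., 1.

H_0 ≅ Z^2,  H_1 ≅ Z^4.

Fix the vertex order 0 < 1 < 2 < 3 < 4 < 5 < 6 < 7 < 8 < 9 and write every simplex with vertices in increasing order. Then dim K = 1 and the simplices of K are:

  0-simplices (10): [0], [1], [2], [3], [4], [5], [6], [7], [8], [9]
  1-simplices (12): [0,6], [0,9], [1,2], [1,3], [2,3], [3,4], [3,8], [4,8], [5,6], [5,7], [6,7], [6,9]

Hence C_0 ≅ Z^10, C_1 ≅ Z^12.

∂_1: C_1 → C_0 maps an edge to its endpoints' difference, ∂[p,q] = q − p.
The 10×12 boundary matrix has rank 8 and Smith normal form diag(1,1,1,1,1,1,1,1).

From H_k ≅ ker(∂_k) / im(∂_{k+1}) we obtain:

  H_0: rank C_0 − rank ∂_1 = 10 − 8 = 2, and the invariant factors of ∂_1 are all 1, so H_0 ≅ Z^2.
  H_1: rank ker ∂_1 − rank ∂_2 = (12 − 8) − 0 = 4, and there is no ∂_2, so H_1 ≅ Z^4.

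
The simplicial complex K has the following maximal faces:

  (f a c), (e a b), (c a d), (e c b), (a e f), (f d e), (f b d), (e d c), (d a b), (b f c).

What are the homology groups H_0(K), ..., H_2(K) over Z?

H_0 ≅ Z,  H_1 ≅ Z_2,  H_2 = 0.

Take the total order a < b < c < d < e < f on the vertex set. Then K (dimension 2) consists of the simplices:

  0-simplices (6): a, b, c, d, e, f
  1-simplices (15): ab, ac, ad, ae, af, bc, bd, be, bf, cd, ce, cf, de, df, ef
  2-simplices (10): abd, abe, acd, acf, aef, bce, bcf, bdf, cde, def

giving chain groups C_0 ≅ Z^6, C_1 ≅ Z^15, C_2 ≅ Z^10.

The boundary map ∂_1: C_1 → C_0 sends each edge [p,q] (with p < q) to q − p. For instance
  ∂bf = f − b.
This gives a 6×15 integer matrix of rank 5; reducing to Smith normal form yields diagonal entries (1,1,1,1,1).

The boundary map ∂_2: C_2 → C_1 sends each 2-simplex [p,q,r] to [q,r] − [p,r] + [p,q]. For instance
  ∂abd = bd − ad + ab,
  ∂bcf = cf − bf + bc.
The resulting 15×10 matrix has rank 10, and its Smith normal form has invariant factors (1,1,1,1,1,1,1,1,1,2).

Now H_k = ker ∂_k / im ∂_{k+1}, so:

  H_0: rank C_0 − rank ∂_1 = 6 − 5 = 1, and the invariant factors of ∂_1 are all 1, so H_0 ≅ Z.
  H_1: rank ker ∂_1 − rank ∂_2 = (15 − 5) − 10 = 0, and ∂_2 has invariant factor 2 > 1, so H_1 ≅ Z_2.
  H_2: rank ker ∂_2 − rank ∂_3 = (10 − 10) − 0 = 0, and there is no ∂_3, so H_2 ≅ 0.

(K is a triangulation of the real projective plane RP^2.)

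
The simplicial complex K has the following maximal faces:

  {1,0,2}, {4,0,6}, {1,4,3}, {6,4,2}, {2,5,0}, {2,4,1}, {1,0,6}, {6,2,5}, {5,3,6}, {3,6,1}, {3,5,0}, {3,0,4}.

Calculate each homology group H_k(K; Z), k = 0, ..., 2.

H_0 ≅ Z,  H_1 ≅ Z_2,  H_2 = 0.

Take the total order 0 < 1 < 2 < 3 < 4 < 5 < 6 on the vertex set. Then K (dimension 2) consists of the simplices:

  0-simplices (7): [0], [1], [2], [3], [4], [5], [6]
  1-simplices (18): [0,1], [0,2], [0,3], [0,4], [0,5], [0,6], [1,2], [1,3], [1,4], [1,6], [2,4], [2,5], [2,6], [3,4], [3,5], [3,6], [4,6], [5,6]
  2-simplices (12): [0,1,2], [0,1,6], [0,2,5], [0,3,4], [0,3,5], [0,4,6], [1,2,4], [1,3,4], [1,3,6], [2,4,6], [2,5,6], [3,5,6]

Hence C_0 ≅ Z^7, C_1 ≅ Z^18, C_2 ≅ Z^12.

Boundary ∂_1: C_1 → C_0 is given by ∂[p,q] = [q] − [p]. For instance
  ∂[0,1] = [1] − [0].
As a 7×18 matrix over Z this has rank 6, with invariant factors (1,1,1,1,1,1).

Boundary ∂_2: C_2 → C_1 sends each 2-simplex [p,q,r] to [q,r] − [p,r] + [p,q]. For instance
  ∂[1,2,4] = [2,4] − [1,4] + [1,2],
  ∂[0,3,5] = [3,5] − [0,5] + [0,3].
As a 18×12 matrix over Z this has rank 12, with invariant factors (1,1,1,1,1,1,1,1,1,1,1,2).

Reading off H_k = ker ∂_k / im ∂_{k+1}:

  H_0: rank C_0 − rank ∂_1 = 7 − 6 = 1, and the invariant factors of ∂_1 are all 1, so H_0 = Z.
  H_1: rank ker ∂_1 − rank ∂_2 = (18 − 6) − 12 = 0, and ∂_2 has invariant factor 2 > 1, so H_1 = Z_2.
  H_2: rank ker ∂_2 − rank ∂_3 = (12 − 12) − 0 = 0, and there is no ∂_3, so H_2 = 0.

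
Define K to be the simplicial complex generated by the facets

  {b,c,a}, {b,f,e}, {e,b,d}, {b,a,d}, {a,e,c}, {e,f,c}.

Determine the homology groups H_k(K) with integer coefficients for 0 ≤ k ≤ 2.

We work with the vertex ordering a < b < c < d < e < f. The simplices of K, each written with vertices in increasing order, are:

  0-simplices (6): a, b, c, d, e, f
  1-simplices (12): ab, ac, ad, ae, bc, bd, be, bf, ce, cf, de, ef
  2-simplices (6): abc, abd, ace, bde, bef, cef

so the chain groups are C_0 ≅ Z^6, C_1 ≅ Z^12, C_2 ≅ Z^6.

∂_1: C_1 → C_0 maps an edge to its endpoints' difference, ∂[p,q] = q − p. For instance
  ∂ab = b − a.
The 6×12 boundary matrix has rank 5 and Smith normal form diag(1,1,1,1,1).

The boundary map ∂_2: C_2 → C_1 sends each 2-simplex [p,q,r] to [q,r] − [p,r] + [p,q]. For instance
  ∂bef = ef − bf + be,
  ∂ace = ce − ae + ac.
This gives a 12×6 integer matrix of rank 6; reducing to Smith normal form yields diagonal entries (1,1,1,1,1,1).

From H_k ≅ ker(∂_k) / im(∂_{k+1}) we obtain:

  H_0: rank C_0 − rank ∂_1 = 6 − 5 = 1, and the invariant factors of ∂_1 are all 1, so H_0 = Z.
  H_1: rank ker ∂_1 − rank ∂_2 = (12 − 5) − 6 = 1, and the invariant factors of ∂_2 are all 1, so H_1 = Z.
  H_2: rank ker ∂_2 − rank ∂_3 = (6 − 6) − 0 = 0, and there is no ∂_3, so H_2 = 0.

(K is a triangulation of the cylinder S^1 x I.)

H_0 ≅ Z,  H_1 ≅ Z,  H_2 = 0.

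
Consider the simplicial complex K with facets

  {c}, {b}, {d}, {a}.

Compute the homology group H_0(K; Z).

K has 4 vertices.
rank ∂_0 = 0, rank ∂_1 = 0 ⇒ b_0 = 4 − 0 − 0 = 4. So H_0 ≅ Z^4.

H_0 = Z^4.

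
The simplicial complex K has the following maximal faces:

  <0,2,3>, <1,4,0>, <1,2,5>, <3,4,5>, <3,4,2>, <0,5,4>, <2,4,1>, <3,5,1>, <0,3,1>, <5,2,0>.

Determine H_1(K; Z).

K has 6 vertices, 15 edges, 10 triangles.
rank ∂_1 = 5, rank ∂_2 = 10 ⇒ b_1 = 15 − 5 − 10 = 0; ∂_2 has invariant factor(s) [2] giving torsion. So H_1 ≅ Z/2.

H_1 ≅ Z/2.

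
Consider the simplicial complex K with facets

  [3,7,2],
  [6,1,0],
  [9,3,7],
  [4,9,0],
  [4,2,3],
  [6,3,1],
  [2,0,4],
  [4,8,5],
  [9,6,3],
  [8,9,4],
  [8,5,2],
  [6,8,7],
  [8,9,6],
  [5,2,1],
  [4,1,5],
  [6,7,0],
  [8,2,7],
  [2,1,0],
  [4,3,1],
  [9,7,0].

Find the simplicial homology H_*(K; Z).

H_0 = Z,  H_1 = Z ⊕ Z/2,  H_2 = 0.

Take the total order 0 < 1 < 2 < 3 < 4 < 5 < 6 < 7 < 8 < 9 on the vertex set. Then K (dimension 2) consists of the simplices:

  0-simplices (10): [0], [1], [2], [3], [4], [5], [6], [7], [8], [9]
  1-simplices (30): (30 of them)
  2-simplices (20): (20 of them)

giving chain groups C_0 ≅ Z^10, C_1 ≅ Z^30, C_2 ≅ Z^20.

The boundary map ∂_1: C_1 → C_0 maps an edge to its endpoints' difference, ∂[p,q] = q − p. For instance
  ∂[1,4] = [4] − [1].
As a 10×30 matrix over Z this has rank 9, with invariant factors (1,1,1,1,1,1,1,1,1).

∂_2: C_2 → C_1 maps a triangle to the signed sum of its edges. For instance
  ∂[6,7,8] = [7,8] − [6,8] + [6,7],
  ∂[2,5,8] = [5,8] − [2,8] + [2,5].
The 30×20 boundary matrix has rank 20 and Smith normal form diag(1,1,1,1,1,1,1,1,1,1,1,1,1,1,1,1,1,1,1,2).

Now H_k = ker ∂_k / im ∂_{k+1}, so:

  H_0: rank C_0 − rank ∂_1 = 10 − 9 = 1, and the invariant factors of ∂_1 are all 1, so H_0 = Z.
  H_1: rank ker ∂_1 − rank ∂_2 = (30 − 9) − 20 = 1, and ∂_2 has invariant factor 2 > 1, so H_1 = Z ⊕ Z/2.
  H_2: rank ker ∂_2 − rank ∂_3 = (20 − 20) − 0 = 0, and there is no ∂_3, so H_2 = 0.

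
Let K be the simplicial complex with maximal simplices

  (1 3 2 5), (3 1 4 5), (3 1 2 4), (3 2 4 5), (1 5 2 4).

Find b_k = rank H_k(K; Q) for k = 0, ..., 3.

Fix the vertex order 1 < 2 < 3 < 4 < 5 and write every simplex with vertices in increasing order. Then dim K = 3 and the simplices of K are:

  0-simplices (5): [1], [2], [3], [4], [5]
  1-simplices (10): [1,2], [1,3], [1,4], [1,5], [2,3], [2,4], [2,5], [3,4], [3,5], [4,5]
  2-simplices (10): [1,2,3], [1,2,4], [1,2,5], [1,3,4], [1,3,5], [1,4,5], [2,3,4], [2,3,5], [2,4,5], [3,4,5]
  3-simplices (5): [1,2,3,4], [1,2,3,5], [1,2,4,5], [1,3,4,5], [2,3,4,5]

Hence C_0 ≅ Z^5, C_1 ≅ Z^10, C_2 ≅ Z^10, C_3 ≅ Z^5.

The boundary map ∂_1: C_1 → C_0 sends each edge [p,q] (with p < q) to q − p. For instance
  ∂[1,3] = [3] − [1].
As a 5×10 matrix over Z this has rank 4, with invariant factors (1,1,1,1).

∂_2: C_2 → C_1 sends each 2-simplex [p,q,r] to [q,r] − [p,r] + [p,q]. For instance
  ∂[1,2,5] = [2,5] − [1,5] + [1,2],
  ∂[3,4,5] = [4,5] − [3,5] + [3,4].
The 10×10 boundary matrix has rank 6 and Smith normal form diag(1,1,1,1,1,1).

∂_3: C_3 → C_2 sends each 3-simplex σ to the alternating sum Σ_i (−1)^i (σ with its i-th vertex removed). For instance
  ∂[1,2,3,5] = [2,3,5] − [1,3,5] + [1,2,5] − [1,2,3],
  ∂[1,3,4,5] = [3,4,5] − [1,4,5] + [1,3,5] − [1,3,4].
As a 10×5 matrix over Z this has rank 4, with invariant factors (1,1,1,1).

From H_k ≅ ker(∂_k) / im(∂_{k+1}) we obtain:

  H_0: rank C_0 − rank ∂_1 = 5 − 4 = 1, and the invariant factors of ∂_1 are all 1, so H_0 = Z.
  H_1: rank ker ∂_1 − rank ∂_2 = (10 − 4) − 6 = 0, and the invariant factors of ∂_2 are all 1, so H_1 = 0.
  H_2: rank ker ∂_2 − rank ∂_3 = (10 − 6) − 4 = 0, and the invariant factors of ∂_3 are all 1, so H_2 = 0.
  H_3: rank ker ∂_3 − rank ∂_4 = (5 − 4) − 0 = 1, and there is no ∂_4, so H_3 = Z.

As a check, the Euler characteristic is 5 − 10 + 10 − 5 = 0, which agrees with 1 − 0 + 0 − 1 = 0.

Hence the Betti numbers are b_0 = 1, b_1 = 0, b_2 = 0, b_3 = 1.

b_0 = 1, b_1 = 0, b_2 = 0, b_3 = 1.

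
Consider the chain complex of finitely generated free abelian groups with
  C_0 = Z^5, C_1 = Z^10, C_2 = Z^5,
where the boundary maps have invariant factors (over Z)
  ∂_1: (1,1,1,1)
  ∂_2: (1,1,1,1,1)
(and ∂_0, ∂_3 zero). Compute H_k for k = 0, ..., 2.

H_0: b_0 = 5 − 0 − 4 = 1; torsion from ∂_1 factors > 1: none. So H_0 ≅ Z.
H_1: b_1 = 10 − 4 − 5 = 1; torsion from ∂_2 factors > 1: none. So H_1 ≅ Z.
H_2: b_2 = 5 − 5 − 0 = 0; torsion from ∂_3 factors > 1: none. So H_2 ≅ 0.

H_0 ≅ Z,  H_1 ≅ Z,  H_2 = 0.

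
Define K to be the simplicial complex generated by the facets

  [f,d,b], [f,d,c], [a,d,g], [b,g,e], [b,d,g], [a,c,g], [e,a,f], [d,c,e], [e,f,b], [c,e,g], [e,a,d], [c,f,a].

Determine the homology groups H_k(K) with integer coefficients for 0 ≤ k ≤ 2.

We work with the vertex ordering a < b < c < d < e < f < g. The simplices of K, each written with vertices in increasing order, are:

  0-simplices (7): a, b, c, d, e, f, g
  1-simplices (18): ac, ad, ae, af, ag, bd, be, bf, bg, cd, ce, cf, cg, de, df, dg, ef, eg
  2-simplices (12): acf, acg, ade, adg, aef, bdf, bdg, bef, beg, cde, cdf, ceg

Hence C_0 ≅ Z^7, C_1 ≅ Z^18, C_2 ≅ Z^12.

The boundary map ∂_1: C_1 → C_0 sends each edge [p,q] (with p < q) to q − p. For instance
  ∂cg = g − c.
As a 7×18 matrix over Z this has rank 6, with invariant factors (1,1,1,1,1,1).

The boundary map ∂_2: C_2 → C_1 maps a triangle to the signed sum of its edges. For instance
  ∂beg = eg − bg + be,
  ∂bef = ef − bf + be.
The resulting 18×12 matrix has rank 12, and its Smith normal form has invariant factors (1,1,1,1,1,1,1,1,1,1,1,2).

Now H_k = ker ∂_k / im ∂_{k+1}, so:

  H_0: rank C_0 − rank ∂_1 = 7 − 6 = 1, and the invariant factors of ∂_1 are all 1, so H_0 = Z.
  H_1: rank ker ∂_1 − rank ∂_2 = (18 − 6) − 12 = 0, and ∂_2 has invariant factor 2 > 1, so H_1 = Z/2.
  H_2: rank ker ∂_2 − rank ∂_3 = (12 − 12) − 0 = 0, and there is no ∂_3, so H_2 = 0.

H_0 ≅ Z,  H_1 ≅ Z/2,  H_2 = 0.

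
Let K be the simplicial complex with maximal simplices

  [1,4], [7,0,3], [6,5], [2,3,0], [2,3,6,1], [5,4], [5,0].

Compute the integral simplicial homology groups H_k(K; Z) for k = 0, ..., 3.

Fix the vertex order 0 < 1 < 2 < 3 < 4 < 5 < 6 < 7 and write every simplex with vertices in increasing order. Then dim K = 3 and the simplices of K are:

  0-simplices (8): [0], [1], [2], [3], [4], [5], [6], [7]
  1-simplices (14): [0,2], [0,3], [0,5], [0,7], [1,2], [1,3], [1,4], [1,6], [2,3], [2,6], [3,6], [3,7], [4,5], [5,6]
  2-simplices (6): [0,2,3], [0,3,7], [1,2,3], [1,2,6], [1,3,6], [2,3,6]
  3-simplices (1): [1,2,3,6]

Hence C_0 ≅ Z^8, C_1 ≅ Z^14, C_2 ≅ Z^6, C_3 ≅ Z^1.

∂_1: C_1 → C_0 sends each edge [p,q] (with p < q) to q − p. For instance
  ∂[5,6] = [6] − [5].
The resulting 8×14 matrix has rank 7, and its Smith normal form has invariant factors (1,1,1,1,1,1,1).

Boundary ∂_2: C_2 → C_1 acts by ∂[p,q,r] = [q,r] − [p,r] + [p,q]. For instance
  ∂[1,2,6] = [2,6] − [1,6] + [1,2],
  ∂[1,2,3] = [2,3] − [1,3] + [1,2].
The resulting 14×6 matrix has rank 5, and its Smith normal form has invariant factors (1,1,1,1,1).

The boundary map ∂_3: C_3 → C_2 sends each 3-simplex σ to the alternating sum Σ_i (−1)^i (σ with its i-th vertex removed). For instance
  ∂[1,2,3,6] = [2,3,6] − [1,3,6] + [1,2,6] − [1,2,3].
As a 6×1 matrix over Z this has rank 1, with invariant factors (1).

Now H_k = ker ∂_k / im ∂_{k+1}, so:

  H_0: rank C_0 − rank ∂_1 = 8 − 7 = 1, and the invariant factors of ∂_1 are all 1, so H_0 = Z.
  H_1: rank ker ∂_1 − rank ∂_2 = (14 − 7) − 5 = 2, and the invariant factors of ∂_2 are all 1, so H_1 = Z^2.
  H_2: rank ker ∂_2 − rank ∂_3 = (6 − 5) − 1 = 0, and the invariant factors of ∂_3 are all 1, so H_2 = 0.
  H_3: rank ker ∂_3 − rank ∂_4 = (1 − 1) − 0 = 0, and there is no ∂_4, so H_3 = 0.

H_0 ≅ Z,  H_1 ≅ Z^2,  H_2 = 0,  H_3 = 0.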